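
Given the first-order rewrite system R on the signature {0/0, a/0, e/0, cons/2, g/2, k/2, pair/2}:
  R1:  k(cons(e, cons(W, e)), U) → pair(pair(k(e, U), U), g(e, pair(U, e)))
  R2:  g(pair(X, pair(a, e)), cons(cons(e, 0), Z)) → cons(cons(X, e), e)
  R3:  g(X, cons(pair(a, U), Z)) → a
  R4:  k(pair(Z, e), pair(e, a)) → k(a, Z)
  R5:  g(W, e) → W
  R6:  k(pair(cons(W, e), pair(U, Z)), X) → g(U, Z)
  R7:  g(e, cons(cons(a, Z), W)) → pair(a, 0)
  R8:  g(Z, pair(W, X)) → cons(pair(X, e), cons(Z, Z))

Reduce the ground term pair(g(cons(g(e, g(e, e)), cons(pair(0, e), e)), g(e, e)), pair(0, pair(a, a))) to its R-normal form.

1. pair(g(cons(g(e, g(e, e)), cons(pair(0, e), e)), g(e, e)), pair(0, pair(a, a)))  →  pair(g(cons(g(e, e), cons(pair(0, e), e)), g(e, e)), pair(0, pair(a, a)))   [R5 at 1.1.1.2]
2. pair(g(cons(g(e, e), cons(pair(0, e), e)), g(e, e)), pair(0, pair(a, a)))  →  pair(g(cons(e, cons(pair(0, e), e)), g(e, e)), pair(0, pair(a, a)))   [R5 at 1.1.1]
3. pair(g(cons(e, cons(pair(0, e), e)), g(e, e)), pair(0, pair(a, a)))  →  pair(g(cons(e, cons(pair(0, e), e)), e), pair(0, pair(a, a)))   [R5 at 1.2]
4. pair(g(cons(e, cons(pair(0, e), e)), e), pair(0, pair(a, a)))  →  pair(cons(e, cons(pair(0, e), e)), pair(0, pair(a, a)))   [R5 at 1]

pair(cons(e, cons(pair(0, e), e)), pair(0, pair(a, a)))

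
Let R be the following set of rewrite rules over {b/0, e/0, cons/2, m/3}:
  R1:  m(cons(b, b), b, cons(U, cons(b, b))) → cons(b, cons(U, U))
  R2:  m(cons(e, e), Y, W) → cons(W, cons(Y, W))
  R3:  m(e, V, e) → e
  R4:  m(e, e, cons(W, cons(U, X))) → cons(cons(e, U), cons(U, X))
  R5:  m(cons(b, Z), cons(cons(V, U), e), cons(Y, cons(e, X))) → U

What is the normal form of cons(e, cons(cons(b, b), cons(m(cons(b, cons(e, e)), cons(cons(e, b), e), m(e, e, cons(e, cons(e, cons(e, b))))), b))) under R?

1. cons(e, cons(cons(b, b), cons(m(cons(b, cons(e, e)), cons(cons(e, b), e), m(e, e, cons(e, cons(e, cons(e, b))))), b)))  →  cons(e, cons(cons(b, b), cons(m(cons(b, cons(e, e)), cons(cons(e, b), e), cons(cons(e, e), cons(e, cons(e, b)))), b)))   [R4 at 2.2.1.3]
2. cons(e, cons(cons(b, b), cons(m(cons(b, cons(e, e)), cons(cons(e, b), e), cons(cons(e, e), cons(e, cons(e, b)))), b)))  →  cons(e, cons(cons(b, b), cons(b, b)))   [R5 at 2.2.1]

cons(e, cons(cons(b, b), cons(b, b)))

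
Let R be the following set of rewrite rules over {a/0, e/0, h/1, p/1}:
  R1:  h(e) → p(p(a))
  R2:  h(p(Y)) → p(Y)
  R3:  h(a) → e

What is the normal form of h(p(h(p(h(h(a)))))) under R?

p(p(p(p(a))))

1. h(p(h(p(h(h(a))))))  →  p(h(p(h(h(a)))))   [R2 at ε]
2. p(h(p(h(h(a)))))  →  p(p(h(h(a))))   [R2 at 1]
3. p(p(h(h(a))))  →  p(p(h(e)))   [R3 at 1.1.1]
4. p(p(h(e)))  →  p(p(p(p(a))))   [R1 at 1.1]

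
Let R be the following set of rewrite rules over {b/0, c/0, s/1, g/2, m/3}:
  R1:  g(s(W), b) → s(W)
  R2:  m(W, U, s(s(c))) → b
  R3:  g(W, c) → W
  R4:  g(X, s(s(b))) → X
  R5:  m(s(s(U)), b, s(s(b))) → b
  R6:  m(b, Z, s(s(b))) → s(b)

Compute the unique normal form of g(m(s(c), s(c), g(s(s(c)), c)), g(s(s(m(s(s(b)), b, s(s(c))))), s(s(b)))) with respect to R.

b

1. g(m(s(c), s(c), g(s(s(c)), c)), g(s(s(m(s(s(b)), b, s(s(c))))), s(s(b))))  →  g(m(s(c), s(c), s(s(c))), g(s(s(m(s(s(b)), b, s(s(c))))), s(s(b))))   [R3 at 1.3]
2. g(m(s(c), s(c), s(s(c))), g(s(s(m(s(s(b)), b, s(s(c))))), s(s(b))))  →  g(b, g(s(s(m(s(s(b)), b, s(s(c))))), s(s(b))))   [R2 at 1]
3. g(b, g(s(s(m(s(s(b)), b, s(s(c))))), s(s(b))))  →  g(b, s(s(m(s(s(b)), b, s(s(c))))))   [R4 at 2]
4. g(b, s(s(m(s(s(b)), b, s(s(c))))))  →  g(b, s(s(b)))   [R2 at 2.1.1]
5. g(b, s(s(b)))  →  b   [R4 at ε]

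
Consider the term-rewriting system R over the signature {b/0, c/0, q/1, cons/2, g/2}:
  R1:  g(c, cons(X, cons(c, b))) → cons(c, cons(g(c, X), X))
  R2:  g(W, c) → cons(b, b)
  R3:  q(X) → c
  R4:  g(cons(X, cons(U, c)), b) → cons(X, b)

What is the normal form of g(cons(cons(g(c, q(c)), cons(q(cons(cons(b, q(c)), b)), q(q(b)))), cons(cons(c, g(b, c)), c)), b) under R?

1. g(cons(cons(g(c, q(c)), cons(q(cons(cons(b, q(c)), b)), q(q(b)))), cons(cons(c, g(b, c)), c)), b)  →  cons(cons(g(c, q(c)), cons(q(cons(cons(b, q(c)), b)), q(q(b)))), b)   [R4 at ε]
2. cons(cons(g(c, q(c)), cons(q(cons(cons(b, q(c)), b)), q(q(b)))), b)  →  cons(cons(g(c, c), cons(q(cons(cons(b, q(c)), b)), q(q(b)))), b)   [R3 at 1.1.2]
3. cons(cons(g(c, c), cons(q(cons(cons(b, q(c)), b)), q(q(b)))), b)  →  cons(cons(cons(b, b), cons(q(cons(cons(b, q(c)), b)), q(q(b)))), b)   [R2 at 1.1]
4. cons(cons(cons(b, b), cons(q(cons(cons(b, q(c)), b)), q(q(b)))), b)  →  cons(cons(cons(b, b), cons(c, q(q(b)))), b)   [R3 at 1.2.1]
5. cons(cons(cons(b, b), cons(c, q(q(b)))), b)  →  cons(cons(cons(b, b), cons(c, c)), b)   [R3 at 1.2.2]

cons(cons(cons(b, b), cons(c, c)), b)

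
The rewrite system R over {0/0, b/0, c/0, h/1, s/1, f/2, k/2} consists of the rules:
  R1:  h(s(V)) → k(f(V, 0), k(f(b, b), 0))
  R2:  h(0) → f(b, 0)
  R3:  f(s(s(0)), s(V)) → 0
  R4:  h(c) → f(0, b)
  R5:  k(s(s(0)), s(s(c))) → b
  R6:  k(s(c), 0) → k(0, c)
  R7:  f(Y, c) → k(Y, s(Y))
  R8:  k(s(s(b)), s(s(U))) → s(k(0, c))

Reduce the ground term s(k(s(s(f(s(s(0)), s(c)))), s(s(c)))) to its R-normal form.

s(b)

1. s(k(s(s(f(s(s(0)), s(c)))), s(s(c))))  →  s(k(s(s(0)), s(s(c))))   [R3 at 1.1.1.1]
2. s(k(s(s(0)), s(s(c))))  →  s(b)   [R5 at 1]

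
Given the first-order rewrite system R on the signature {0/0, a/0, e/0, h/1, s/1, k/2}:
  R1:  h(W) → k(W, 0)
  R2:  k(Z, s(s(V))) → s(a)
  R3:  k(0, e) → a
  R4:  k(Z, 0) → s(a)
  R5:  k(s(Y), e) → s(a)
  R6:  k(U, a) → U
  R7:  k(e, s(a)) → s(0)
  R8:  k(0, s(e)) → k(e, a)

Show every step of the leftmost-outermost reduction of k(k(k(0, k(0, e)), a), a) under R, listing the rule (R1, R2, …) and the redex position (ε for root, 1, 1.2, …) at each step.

1. k(k(k(0, k(0, e)), a), a)  →  k(k(0, k(0, e)), a)   [R6 at ε]
2. k(k(0, k(0, e)), a)  →  k(0, k(0, e))   [R6 at ε]
3. k(0, k(0, e))  →  k(0, a)   [R3 at 2]
4. k(0, a)  →  0   [R6 at ε]

0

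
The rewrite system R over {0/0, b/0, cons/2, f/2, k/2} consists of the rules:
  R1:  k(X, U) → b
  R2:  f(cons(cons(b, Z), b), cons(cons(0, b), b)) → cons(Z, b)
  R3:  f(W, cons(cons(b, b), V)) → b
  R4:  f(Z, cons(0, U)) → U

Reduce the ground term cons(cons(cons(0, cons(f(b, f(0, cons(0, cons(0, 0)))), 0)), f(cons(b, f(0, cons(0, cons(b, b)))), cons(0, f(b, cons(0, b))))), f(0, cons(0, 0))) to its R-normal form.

cons(cons(cons(0, cons(0, 0)), b), 0)

1. cons(cons(cons(0, cons(f(b, f(0, cons(0, cons(0, 0)))), 0)), f(cons(b, f(0, cons(0, cons(b, b)))), cons(0, f(b, cons(0, b))))), f(0, cons(0, 0)))  →  cons(cons(cons(0, cons(f(b, cons(0, 0)), 0)), f(cons(b, f(0, cons(0, cons(b, b)))), cons(0, f(b, cons(0, b))))), f(0, cons(0, 0)))   [R4 at 1.1.2.1.2]
2. cons(cons(cons(0, cons(f(b, cons(0, 0)), 0)), f(cons(b, f(0, cons(0, cons(b, b)))), cons(0, f(b, cons(0, b))))), f(0, cons(0, 0)))  →  cons(cons(cons(0, cons(0, 0)), f(cons(b, f(0, cons(0, cons(b, b)))), cons(0, f(b, cons(0, b))))), f(0, cons(0, 0)))   [R4 at 1.1.2.1]
3. cons(cons(cons(0, cons(0, 0)), f(cons(b, f(0, cons(0, cons(b, b)))), cons(0, f(b, cons(0, b))))), f(0, cons(0, 0)))  →  cons(cons(cons(0, cons(0, 0)), f(b, cons(0, b))), f(0, cons(0, 0)))   [R4 at 1.2]
4. cons(cons(cons(0, cons(0, 0)), f(b, cons(0, b))), f(0, cons(0, 0)))  →  cons(cons(cons(0, cons(0, 0)), b), f(0, cons(0, 0)))   [R4 at 1.2]
5. cons(cons(cons(0, cons(0, 0)), b), f(0, cons(0, 0)))  →  cons(cons(cons(0, cons(0, 0)), b), 0)   [R4 at 2]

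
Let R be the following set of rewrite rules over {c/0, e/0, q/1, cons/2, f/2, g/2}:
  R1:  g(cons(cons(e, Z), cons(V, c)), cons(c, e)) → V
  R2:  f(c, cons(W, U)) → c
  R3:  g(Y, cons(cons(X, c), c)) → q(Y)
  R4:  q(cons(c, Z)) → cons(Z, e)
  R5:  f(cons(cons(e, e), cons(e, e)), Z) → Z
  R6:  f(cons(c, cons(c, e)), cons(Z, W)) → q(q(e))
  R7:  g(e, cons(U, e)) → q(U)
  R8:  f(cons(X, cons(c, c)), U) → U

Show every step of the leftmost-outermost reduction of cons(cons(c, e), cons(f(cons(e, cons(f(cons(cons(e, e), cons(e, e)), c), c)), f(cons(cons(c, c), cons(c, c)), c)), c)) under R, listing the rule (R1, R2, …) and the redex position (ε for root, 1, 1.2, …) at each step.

cons(cons(c, e), cons(c, c))

1. cons(cons(c, e), cons(f(cons(e, cons(f(cons(cons(e, e), cons(e, e)), c), c)), f(cons(cons(c, c), cons(c, c)), c)), c))  →  cons(cons(c, e), cons(f(cons(e, cons(c, c)), f(cons(cons(c, c), cons(c, c)), c)), c))   [R5 at 2.1.1.2.1]
2. cons(cons(c, e), cons(f(cons(e, cons(c, c)), f(cons(cons(c, c), cons(c, c)), c)), c))  →  cons(cons(c, e), cons(f(cons(cons(c, c), cons(c, c)), c), c))   [R8 at 2.1]
3. cons(cons(c, e), cons(f(cons(cons(c, c), cons(c, c)), c), c))  →  cons(cons(c, e), cons(c, c))   [R8 at 2.1]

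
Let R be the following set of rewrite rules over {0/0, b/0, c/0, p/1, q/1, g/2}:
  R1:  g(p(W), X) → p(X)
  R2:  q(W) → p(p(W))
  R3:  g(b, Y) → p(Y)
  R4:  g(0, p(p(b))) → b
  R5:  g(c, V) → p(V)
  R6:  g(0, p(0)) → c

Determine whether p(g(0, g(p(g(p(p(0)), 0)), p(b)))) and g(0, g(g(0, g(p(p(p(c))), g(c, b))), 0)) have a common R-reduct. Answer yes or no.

Reduce t₁ = p(g(0, g(p(g(p(p(0)), 0)), p(b)))):
1. p(g(0, g(p(g(p(p(0)), 0)), p(b))))  →  p(g(0, p(p(b))))   [R1 at 1.2]
2. p(g(0, p(p(b))))  →  p(b)   [R4 at 1]

Reduce t₂ = g(0, g(g(0, g(p(p(p(c))), g(c, b))), 0)):
1. g(0, g(g(0, g(p(p(p(c))), g(c, b))), 0))  →  g(0, g(g(0, p(g(c, b))), 0))   [R1 at 2.1.2]
2. g(0, g(g(0, p(g(c, b))), 0))  →  g(0, g(g(0, p(p(b))), 0))   [R5 at 2.1.2.1]
3. g(0, g(g(0, p(p(b))), 0))  →  g(0, g(b, 0))   [R4 at 2.1]
4. g(0, g(b, 0))  →  g(0, p(0))   [R3 at 2]
5. g(0, p(0))  →  c   [R6 at ε]

no — NF(t₁) = p(b), NF(t₂) = c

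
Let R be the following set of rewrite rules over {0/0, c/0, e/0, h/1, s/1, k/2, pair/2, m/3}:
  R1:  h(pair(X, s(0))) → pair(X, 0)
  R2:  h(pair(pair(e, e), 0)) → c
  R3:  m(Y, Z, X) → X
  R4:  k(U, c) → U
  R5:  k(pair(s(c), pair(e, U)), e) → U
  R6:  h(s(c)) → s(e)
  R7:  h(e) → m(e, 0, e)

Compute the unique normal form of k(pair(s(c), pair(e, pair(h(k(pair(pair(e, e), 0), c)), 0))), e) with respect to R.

1. k(pair(s(c), pair(e, pair(h(k(pair(pair(e, e), 0), c)), 0))), e)  →  pair(h(k(pair(pair(e, e), 0), c)), 0)   [R5 at ε]
2. pair(h(k(pair(pair(e, e), 0), c)), 0)  →  pair(h(pair(pair(e, e), 0)), 0)   [R4 at 1.1]
3. pair(h(pair(pair(e, e), 0)), 0)  →  pair(c, 0)   [R2 at 1]

pair(c, 0)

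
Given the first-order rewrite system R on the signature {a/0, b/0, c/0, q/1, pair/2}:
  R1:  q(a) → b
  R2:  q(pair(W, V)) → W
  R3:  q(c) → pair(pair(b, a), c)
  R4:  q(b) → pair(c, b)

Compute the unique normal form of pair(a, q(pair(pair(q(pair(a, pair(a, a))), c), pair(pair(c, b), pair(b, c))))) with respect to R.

pair(a, pair(a, c))

1. pair(a, q(pair(pair(q(pair(a, pair(a, a))), c), pair(pair(c, b), pair(b, c)))))  →  pair(a, pair(q(pair(a, pair(a, a))), c))   [R2 at 2]
2. pair(a, pair(q(pair(a, pair(a, a))), c))  →  pair(a, pair(a, c))   [R2 at 2.1]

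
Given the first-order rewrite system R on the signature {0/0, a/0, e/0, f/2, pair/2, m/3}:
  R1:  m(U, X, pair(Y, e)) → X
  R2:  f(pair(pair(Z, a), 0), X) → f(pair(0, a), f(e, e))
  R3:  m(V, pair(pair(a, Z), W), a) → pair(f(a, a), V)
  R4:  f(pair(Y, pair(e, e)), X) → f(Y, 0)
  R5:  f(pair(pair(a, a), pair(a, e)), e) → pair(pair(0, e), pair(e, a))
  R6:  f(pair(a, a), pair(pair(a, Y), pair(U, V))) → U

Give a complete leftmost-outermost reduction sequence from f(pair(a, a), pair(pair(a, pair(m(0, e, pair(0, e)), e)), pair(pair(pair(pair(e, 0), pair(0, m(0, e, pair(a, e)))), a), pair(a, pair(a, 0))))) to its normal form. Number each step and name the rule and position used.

pair(pair(pair(e, 0), pair(0, e)), a)

1. f(pair(a, a), pair(pair(a, pair(m(0, e, pair(0, e)), e)), pair(pair(pair(pair(e, 0), pair(0, m(0, e, pair(a, e)))), a), pair(a, pair(a, 0)))))  →  pair(pair(pair(e, 0), pair(0, m(0, e, pair(a, e)))), a)   [R6 at ε]
2. pair(pair(pair(e, 0), pair(0, m(0, e, pair(a, e)))), a)  →  pair(pair(pair(e, 0), pair(0, e)), a)   [R1 at 1.2.2]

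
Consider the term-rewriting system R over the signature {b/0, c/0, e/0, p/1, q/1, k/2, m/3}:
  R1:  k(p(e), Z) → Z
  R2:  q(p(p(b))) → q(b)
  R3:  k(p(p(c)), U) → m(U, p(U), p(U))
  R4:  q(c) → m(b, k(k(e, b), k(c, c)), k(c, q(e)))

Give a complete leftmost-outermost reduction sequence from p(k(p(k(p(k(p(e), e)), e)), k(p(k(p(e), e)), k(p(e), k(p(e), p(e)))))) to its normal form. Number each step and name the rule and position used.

1. p(k(p(k(p(k(p(e), e)), e)), k(p(k(p(e), e)), k(p(e), k(p(e), p(e))))))  →  p(k(p(k(p(e), e)), k(p(k(p(e), e)), k(p(e), k(p(e), p(e))))))   [R1 at 1.1.1.1.1]
2. p(k(p(k(p(e), e)), k(p(k(p(e), e)), k(p(e), k(p(e), p(e))))))  →  p(k(p(e), k(p(k(p(e), e)), k(p(e), k(p(e), p(e))))))   [R1 at 1.1.1]
3. p(k(p(e), k(p(k(p(e), e)), k(p(e), k(p(e), p(e))))))  →  p(k(p(k(p(e), e)), k(p(e), k(p(e), p(e)))))   [R1 at 1]
4. p(k(p(k(p(e), e)), k(p(e), k(p(e), p(e)))))  →  p(k(p(e), k(p(e), k(p(e), p(e)))))   [R1 at 1.1.1]
5. p(k(p(e), k(p(e), k(p(e), p(e)))))  →  p(k(p(e), k(p(e), p(e))))   [R1 at 1]
6. p(k(p(e), k(p(e), p(e))))  →  p(k(p(e), p(e)))   [R1 at 1]
7. p(k(p(e), p(e)))  →  p(p(e))   [R1 at 1]

p(p(e))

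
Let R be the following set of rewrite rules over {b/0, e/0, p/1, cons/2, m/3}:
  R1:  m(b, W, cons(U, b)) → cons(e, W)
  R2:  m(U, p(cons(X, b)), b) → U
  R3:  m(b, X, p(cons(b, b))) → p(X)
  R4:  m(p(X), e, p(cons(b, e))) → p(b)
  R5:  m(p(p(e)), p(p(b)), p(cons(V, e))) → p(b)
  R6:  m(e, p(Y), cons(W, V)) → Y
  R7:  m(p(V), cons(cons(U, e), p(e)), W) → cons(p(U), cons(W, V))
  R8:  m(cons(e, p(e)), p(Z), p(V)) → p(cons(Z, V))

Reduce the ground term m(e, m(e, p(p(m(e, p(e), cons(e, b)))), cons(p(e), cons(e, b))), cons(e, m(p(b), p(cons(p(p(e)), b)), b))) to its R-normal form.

e

1. m(e, m(e, p(p(m(e, p(e), cons(e, b)))), cons(p(e), cons(e, b))), cons(e, m(p(b), p(cons(p(p(e)), b)), b)))  →  m(e, p(m(e, p(e), cons(e, b))), cons(e, m(p(b), p(cons(p(p(e)), b)), b)))   [R6 at 2]
2. m(e, p(m(e, p(e), cons(e, b))), cons(e, m(p(b), p(cons(p(p(e)), b)), b)))  →  m(e, p(e), cons(e, b))   [R6 at ε]
3. m(e, p(e), cons(e, b))  →  e   [R6 at ε]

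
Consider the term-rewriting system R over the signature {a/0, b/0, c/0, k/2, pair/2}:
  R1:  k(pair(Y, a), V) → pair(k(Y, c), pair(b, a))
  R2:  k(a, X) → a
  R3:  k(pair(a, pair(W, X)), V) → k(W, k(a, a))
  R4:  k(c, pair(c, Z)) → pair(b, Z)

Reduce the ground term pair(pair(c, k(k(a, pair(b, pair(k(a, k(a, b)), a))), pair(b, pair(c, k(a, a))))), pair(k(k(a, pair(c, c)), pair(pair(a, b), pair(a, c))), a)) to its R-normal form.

1. pair(pair(c, k(k(a, pair(b, pair(k(a, k(a, b)), a))), pair(b, pair(c, k(a, a))))), pair(k(k(a, pair(c, c)), pair(pair(a, b), pair(a, c))), a))  →  pair(pair(c, k(a, pair(b, pair(c, k(a, a))))), pair(k(k(a, pair(c, c)), pair(pair(a, b), pair(a, c))), a))   [R2 at 1.2.1]
2. pair(pair(c, k(a, pair(b, pair(c, k(a, a))))), pair(k(k(a, pair(c, c)), pair(pair(a, b), pair(a, c))), a))  →  pair(pair(c, a), pair(k(k(a, pair(c, c)), pair(pair(a, b), pair(a, c))), a))   [R2 at 1.2]
3. pair(pair(c, a), pair(k(k(a, pair(c, c)), pair(pair(a, b), pair(a, c))), a))  →  pair(pair(c, a), pair(k(a, pair(pair(a, b), pair(a, c))), a))   [R2 at 2.1.1]
4. pair(pair(c, a), pair(k(a, pair(pair(a, b), pair(a, c))), a))  →  pair(pair(c, a), pair(a, a))   [R2 at 2.1]

pair(pair(c, a), pair(a, a))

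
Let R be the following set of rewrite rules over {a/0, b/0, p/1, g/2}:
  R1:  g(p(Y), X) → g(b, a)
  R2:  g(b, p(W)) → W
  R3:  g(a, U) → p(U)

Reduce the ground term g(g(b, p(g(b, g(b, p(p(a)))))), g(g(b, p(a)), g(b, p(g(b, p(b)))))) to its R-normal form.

p(p(b))

1. g(g(b, p(g(b, g(b, p(p(a)))))), g(g(b, p(a)), g(b, p(g(b, p(b))))))  →  g(g(b, g(b, p(p(a)))), g(g(b, p(a)), g(b, p(g(b, p(b))))))   [R2 at 1]
2. g(g(b, g(b, p(p(a)))), g(g(b, p(a)), g(b, p(g(b, p(b))))))  →  g(g(b, p(a)), g(g(b, p(a)), g(b, p(g(b, p(b))))))   [R2 at 1.2]
3. g(g(b, p(a)), g(g(b, p(a)), g(b, p(g(b, p(b))))))  →  g(a, g(g(b, p(a)), g(b, p(g(b, p(b))))))   [R2 at 1]
4. g(a, g(g(b, p(a)), g(b, p(g(b, p(b))))))  →  p(g(g(b, p(a)), g(b, p(g(b, p(b))))))   [R3 at ε]
5. p(g(g(b, p(a)), g(b, p(g(b, p(b))))))  →  p(g(a, g(b, p(g(b, p(b))))))   [R2 at 1.1]
6. p(g(a, g(b, p(g(b, p(b))))))  →  p(p(g(b, p(g(b, p(b))))))   [R3 at 1]
7. p(p(g(b, p(g(b, p(b))))))  →  p(p(g(b, p(b))))   [R2 at 1.1]
8. p(p(g(b, p(b))))  →  p(p(b))   [R2 at 1.1]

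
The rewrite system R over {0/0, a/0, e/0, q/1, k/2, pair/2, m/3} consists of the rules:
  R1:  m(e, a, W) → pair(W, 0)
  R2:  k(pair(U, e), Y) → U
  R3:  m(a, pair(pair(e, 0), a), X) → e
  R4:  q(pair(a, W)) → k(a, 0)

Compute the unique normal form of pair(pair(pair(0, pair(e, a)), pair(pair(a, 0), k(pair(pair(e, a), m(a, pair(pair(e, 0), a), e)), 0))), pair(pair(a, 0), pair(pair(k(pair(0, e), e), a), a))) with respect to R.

pair(pair(pair(0, pair(e, a)), pair(pair(a, 0), pair(e, a))), pair(pair(a, 0), pair(pair(0, a), a)))

1. pair(pair(pair(0, pair(e, a)), pair(pair(a, 0), k(pair(pair(e, a), m(a, pair(pair(e, 0), a), e)), 0))), pair(pair(a, 0), pair(pair(k(pair(0, e), e), a), a)))  →  pair(pair(pair(0, pair(e, a)), pair(pair(a, 0), k(pair(pair(e, a), e), 0))), pair(pair(a, 0), pair(pair(k(pair(0, e), e), a), a)))   [R3 at 1.2.2.1.2]
2. pair(pair(pair(0, pair(e, a)), pair(pair(a, 0), k(pair(pair(e, a), e), 0))), pair(pair(a, 0), pair(pair(k(pair(0, e), e), a), a)))  →  pair(pair(pair(0, pair(e, a)), pair(pair(a, 0), pair(e, a))), pair(pair(a, 0), pair(pair(k(pair(0, e), e), a), a)))   [R2 at 1.2.2]
3. pair(pair(pair(0, pair(e, a)), pair(pair(a, 0), pair(e, a))), pair(pair(a, 0), pair(pair(k(pair(0, e), e), a), a)))  →  pair(pair(pair(0, pair(e, a)), pair(pair(a, 0), pair(e, a))), pair(pair(a, 0), pair(pair(0, a), a)))   [R2 at 2.2.1.1]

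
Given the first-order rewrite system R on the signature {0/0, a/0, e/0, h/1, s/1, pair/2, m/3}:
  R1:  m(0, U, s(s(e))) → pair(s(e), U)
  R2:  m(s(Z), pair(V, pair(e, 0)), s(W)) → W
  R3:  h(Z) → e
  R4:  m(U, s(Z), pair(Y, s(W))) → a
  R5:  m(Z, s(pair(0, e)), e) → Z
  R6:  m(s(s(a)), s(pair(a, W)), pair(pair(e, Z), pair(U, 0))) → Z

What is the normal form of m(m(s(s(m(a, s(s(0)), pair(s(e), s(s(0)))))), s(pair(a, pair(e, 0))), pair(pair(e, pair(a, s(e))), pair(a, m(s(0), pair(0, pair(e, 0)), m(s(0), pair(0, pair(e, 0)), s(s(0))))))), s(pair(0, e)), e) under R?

1. m(m(s(s(m(a, s(s(0)), pair(s(e), s(s(0)))))), s(pair(a, pair(e, 0))), pair(pair(e, pair(a, s(e))), pair(a, m(s(0), pair(0, pair(e, 0)), m(s(0), pair(0, pair(e, 0)), s(s(0))))))), s(pair(0, e)), e)  →  m(s(s(m(a, s(s(0)), pair(s(e), s(s(0)))))), s(pair(a, pair(e, 0))), pair(pair(e, pair(a, s(e))), pair(a, m(s(0), pair(0, pair(e, 0)), m(s(0), pair(0, pair(e, 0)), s(s(0)))))))   [R5 at ε]
2. m(s(s(m(a, s(s(0)), pair(s(e), s(s(0)))))), s(pair(a, pair(e, 0))), pair(pair(e, pair(a, s(e))), pair(a, m(s(0), pair(0, pair(e, 0)), m(s(0), pair(0, pair(e, 0)), s(s(0)))))))  →  m(s(s(a)), s(pair(a, pair(e, 0))), pair(pair(e, pair(a, s(e))), pair(a, m(s(0), pair(0, pair(e, 0)), m(s(0), pair(0, pair(e, 0)), s(s(0)))))))   [R4 at 1.1.1]
3. m(s(s(a)), s(pair(a, pair(e, 0))), pair(pair(e, pair(a, s(e))), pair(a, m(s(0), pair(0, pair(e, 0)), m(s(0), pair(0, pair(e, 0)), s(s(0)))))))  →  m(s(s(a)), s(pair(a, pair(e, 0))), pair(pair(e, pair(a, s(e))), pair(a, m(s(0), pair(0, pair(e, 0)), s(0)))))   [R2 at 3.2.2.3]
4. m(s(s(a)), s(pair(a, pair(e, 0))), pair(pair(e, pair(a, s(e))), pair(a, m(s(0), pair(0, pair(e, 0)), s(0)))))  →  m(s(s(a)), s(pair(a, pair(e, 0))), pair(pair(e, pair(a, s(e))), pair(a, 0)))   [R2 at 3.2.2]
5. m(s(s(a)), s(pair(a, pair(e, 0))), pair(pair(e, pair(a, s(e))), pair(a, 0)))  →  pair(a, s(e))   [R6 at ε]

pair(a, s(e))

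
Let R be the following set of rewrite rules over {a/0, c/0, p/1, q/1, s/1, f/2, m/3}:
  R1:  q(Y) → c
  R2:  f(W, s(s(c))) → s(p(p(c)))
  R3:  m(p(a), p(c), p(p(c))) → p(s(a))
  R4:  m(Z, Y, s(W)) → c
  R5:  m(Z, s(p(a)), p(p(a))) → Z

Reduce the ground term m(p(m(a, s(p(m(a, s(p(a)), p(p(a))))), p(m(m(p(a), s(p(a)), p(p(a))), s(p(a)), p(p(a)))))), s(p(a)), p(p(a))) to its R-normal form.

p(a)

1. m(p(m(a, s(p(m(a, s(p(a)), p(p(a))))), p(m(m(p(a), s(p(a)), p(p(a))), s(p(a)), p(p(a)))))), s(p(a)), p(p(a)))  →  p(m(a, s(p(m(a, s(p(a)), p(p(a))))), p(m(m(p(a), s(p(a)), p(p(a))), s(p(a)), p(p(a))))))   [R5 at ε]
2. p(m(a, s(p(m(a, s(p(a)), p(p(a))))), p(m(m(p(a), s(p(a)), p(p(a))), s(p(a)), p(p(a))))))  →  p(m(a, s(p(a)), p(m(m(p(a), s(p(a)), p(p(a))), s(p(a)), p(p(a))))))   [R5 at 1.2.1.1]
3. p(m(a, s(p(a)), p(m(m(p(a), s(p(a)), p(p(a))), s(p(a)), p(p(a))))))  →  p(m(a, s(p(a)), p(m(p(a), s(p(a)), p(p(a))))))   [R5 at 1.3.1]
4. p(m(a, s(p(a)), p(m(p(a), s(p(a)), p(p(a))))))  →  p(m(a, s(p(a)), p(p(a))))   [R5 at 1.3.1]
5. p(m(a, s(p(a)), p(p(a))))  →  p(a)   [R5 at 1]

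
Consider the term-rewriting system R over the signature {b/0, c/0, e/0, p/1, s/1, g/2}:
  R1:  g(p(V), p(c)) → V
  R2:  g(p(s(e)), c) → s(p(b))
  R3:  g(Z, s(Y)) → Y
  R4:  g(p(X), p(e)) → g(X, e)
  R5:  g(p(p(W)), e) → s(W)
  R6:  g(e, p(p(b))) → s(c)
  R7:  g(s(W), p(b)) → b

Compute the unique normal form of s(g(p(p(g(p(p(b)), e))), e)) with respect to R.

1. s(g(p(p(g(p(p(b)), e))), e))  →  s(s(g(p(p(b)), e)))   [R5 at 1]
2. s(s(g(p(p(b)), e)))  →  s(s(s(b)))   [R5 at 1.1]

s(s(s(b)))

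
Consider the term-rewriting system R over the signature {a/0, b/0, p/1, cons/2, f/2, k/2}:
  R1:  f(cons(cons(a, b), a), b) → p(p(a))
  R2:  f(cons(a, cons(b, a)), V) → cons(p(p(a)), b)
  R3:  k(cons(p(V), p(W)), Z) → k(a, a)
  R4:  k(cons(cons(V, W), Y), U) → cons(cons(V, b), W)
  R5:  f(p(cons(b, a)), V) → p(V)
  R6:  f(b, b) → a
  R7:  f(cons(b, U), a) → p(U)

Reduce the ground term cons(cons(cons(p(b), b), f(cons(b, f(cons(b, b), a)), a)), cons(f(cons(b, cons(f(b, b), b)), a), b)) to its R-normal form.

cons(cons(cons(p(b), b), p(p(b))), cons(p(cons(a, b)), b))

1. cons(cons(cons(p(b), b), f(cons(b, f(cons(b, b), a)), a)), cons(f(cons(b, cons(f(b, b), b)), a), b))  →  cons(cons(cons(p(b), b), p(f(cons(b, b), a))), cons(f(cons(b, cons(f(b, b), b)), a), b))   [R7 at 1.2]
2. cons(cons(cons(p(b), b), p(f(cons(b, b), a))), cons(f(cons(b, cons(f(b, b), b)), a), b))  →  cons(cons(cons(p(b), b), p(p(b))), cons(f(cons(b, cons(f(b, b), b)), a), b))   [R7 at 1.2.1]
3. cons(cons(cons(p(b), b), p(p(b))), cons(f(cons(b, cons(f(b, b), b)), a), b))  →  cons(cons(cons(p(b), b), p(p(b))), cons(p(cons(f(b, b), b)), b))   [R7 at 2.1]
4. cons(cons(cons(p(b), b), p(p(b))), cons(p(cons(f(b, b), b)), b))  →  cons(cons(cons(p(b), b), p(p(b))), cons(p(cons(a, b)), b))   [R6 at 2.1.1.1]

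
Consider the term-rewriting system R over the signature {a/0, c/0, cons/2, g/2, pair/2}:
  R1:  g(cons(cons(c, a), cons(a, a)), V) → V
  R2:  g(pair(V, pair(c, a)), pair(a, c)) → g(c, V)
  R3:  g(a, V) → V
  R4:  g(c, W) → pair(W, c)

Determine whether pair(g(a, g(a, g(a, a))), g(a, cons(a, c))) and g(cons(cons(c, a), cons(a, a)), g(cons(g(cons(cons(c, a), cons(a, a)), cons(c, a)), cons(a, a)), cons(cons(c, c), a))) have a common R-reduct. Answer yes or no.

Reduce t₁ = pair(g(a, g(a, g(a, a))), g(a, cons(a, c))):
1. pair(g(a, g(a, g(a, a))), g(a, cons(a, c)))  →  pair(g(a, g(a, a)), g(a, cons(a, c)))   [R3 at 1]
2. pair(g(a, g(a, a)), g(a, cons(a, c)))  →  pair(g(a, a), g(a, cons(a, c)))   [R3 at 1]
3. pair(g(a, a), g(a, cons(a, c)))  →  pair(a, g(a, cons(a, c)))   [R3 at 1]
4. pair(a, g(a, cons(a, c)))  →  pair(a, cons(a, c))   [R3 at 2]

Reduce t₂ = g(cons(cons(c, a), cons(a, a)), g(cons(g(cons(cons(c, a), cons(a, a)), cons(c, a)), cons(a, a)), cons(cons(c, c), a))):
1. g(cons(cons(c, a), cons(a, a)), g(cons(g(cons(cons(c, a), cons(a, a)), cons(c, a)), cons(a, a)), cons(cons(c, c), a)))  →  g(cons(g(cons(cons(c, a), cons(a, a)), cons(c, a)), cons(a, a)), cons(cons(c, c), a))   [R1 at ε]
2. g(cons(g(cons(cons(c, a), cons(a, a)), cons(c, a)), cons(a, a)), cons(cons(c, c), a))  →  g(cons(cons(c, a), cons(a, a)), cons(cons(c, c), a))   [R1 at 1.1]
3. g(cons(cons(c, a), cons(a, a)), cons(cons(c, c), a))  →  cons(cons(c, c), a)   [R1 at ε]

no — NF(t₁) = pair(a, cons(a, c)), NF(t₂) = cons(cons(c, c), a)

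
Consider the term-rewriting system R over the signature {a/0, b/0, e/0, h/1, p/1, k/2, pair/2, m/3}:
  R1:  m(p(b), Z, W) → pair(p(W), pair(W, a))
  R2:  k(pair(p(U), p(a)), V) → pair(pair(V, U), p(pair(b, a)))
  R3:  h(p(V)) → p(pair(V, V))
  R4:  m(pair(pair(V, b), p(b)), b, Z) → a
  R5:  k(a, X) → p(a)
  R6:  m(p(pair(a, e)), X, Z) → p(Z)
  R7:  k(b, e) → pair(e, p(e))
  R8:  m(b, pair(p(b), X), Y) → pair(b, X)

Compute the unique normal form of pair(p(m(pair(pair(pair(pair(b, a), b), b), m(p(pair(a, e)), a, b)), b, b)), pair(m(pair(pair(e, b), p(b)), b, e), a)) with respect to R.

pair(p(a), pair(a, a))

1. pair(p(m(pair(pair(pair(pair(b, a), b), b), m(p(pair(a, e)), a, b)), b, b)), pair(m(pair(pair(e, b), p(b)), b, e), a))  →  pair(p(m(pair(pair(pair(pair(b, a), b), b), p(b)), b, b)), pair(m(pair(pair(e, b), p(b)), b, e), a))   [R6 at 1.1.1.2]
2. pair(p(m(pair(pair(pair(pair(b, a), b), b), p(b)), b, b)), pair(m(pair(pair(e, b), p(b)), b, e), a))  →  pair(p(a), pair(m(pair(pair(e, b), p(b)), b, e), a))   [R4 at 1.1]
3. pair(p(a), pair(m(pair(pair(e, b), p(b)), b, e), a))  →  pair(p(a), pair(a, a))   [R4 at 2.1]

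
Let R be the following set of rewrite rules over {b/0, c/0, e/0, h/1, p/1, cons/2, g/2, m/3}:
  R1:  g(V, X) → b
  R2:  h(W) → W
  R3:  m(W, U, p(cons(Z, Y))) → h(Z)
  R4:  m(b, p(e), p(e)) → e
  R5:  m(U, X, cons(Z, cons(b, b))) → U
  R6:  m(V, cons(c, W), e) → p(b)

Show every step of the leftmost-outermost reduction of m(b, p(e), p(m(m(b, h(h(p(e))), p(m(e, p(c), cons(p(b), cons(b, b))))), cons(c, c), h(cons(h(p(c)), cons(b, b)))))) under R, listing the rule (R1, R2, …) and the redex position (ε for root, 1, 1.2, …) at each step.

1. m(b, p(e), p(m(m(b, h(h(p(e))), p(m(e, p(c), cons(p(b), cons(b, b))))), cons(c, c), h(cons(h(p(c)), cons(b, b))))))  →  m(b, p(e), p(m(m(b, h(p(e)), p(m(e, p(c), cons(p(b), cons(b, b))))), cons(c, c), h(cons(h(p(c)), cons(b, b))))))   [R2 at 3.1.1.2]
2. m(b, p(e), p(m(m(b, h(p(e)), p(m(e, p(c), cons(p(b), cons(b, b))))), cons(c, c), h(cons(h(p(c)), cons(b, b))))))  →  m(b, p(e), p(m(m(b, p(e), p(m(e, p(c), cons(p(b), cons(b, b))))), cons(c, c), h(cons(h(p(c)), cons(b, b))))))   [R2 at 3.1.1.2]
3. m(b, p(e), p(m(m(b, p(e), p(m(e, p(c), cons(p(b), cons(b, b))))), cons(c, c), h(cons(h(p(c)), cons(b, b))))))  →  m(b, p(e), p(m(m(b, p(e), p(e)), cons(c, c), h(cons(h(p(c)), cons(b, b))))))   [R5 at 3.1.1.3.1]
4. m(b, p(e), p(m(m(b, p(e), p(e)), cons(c, c), h(cons(h(p(c)), cons(b, b))))))  →  m(b, p(e), p(m(e, cons(c, c), h(cons(h(p(c)), cons(b, b))))))   [R4 at 3.1.1]
5. m(b, p(e), p(m(e, cons(c, c), h(cons(h(p(c)), cons(b, b))))))  →  m(b, p(e), p(m(e, cons(c, c), cons(h(p(c)), cons(b, b)))))   [R2 at 3.1.3]
6. m(b, p(e), p(m(e, cons(c, c), cons(h(p(c)), cons(b, b)))))  →  m(b, p(e), p(e))   [R5 at 3.1]
7. m(b, p(e), p(e))  →  e   [R4 at ε]

e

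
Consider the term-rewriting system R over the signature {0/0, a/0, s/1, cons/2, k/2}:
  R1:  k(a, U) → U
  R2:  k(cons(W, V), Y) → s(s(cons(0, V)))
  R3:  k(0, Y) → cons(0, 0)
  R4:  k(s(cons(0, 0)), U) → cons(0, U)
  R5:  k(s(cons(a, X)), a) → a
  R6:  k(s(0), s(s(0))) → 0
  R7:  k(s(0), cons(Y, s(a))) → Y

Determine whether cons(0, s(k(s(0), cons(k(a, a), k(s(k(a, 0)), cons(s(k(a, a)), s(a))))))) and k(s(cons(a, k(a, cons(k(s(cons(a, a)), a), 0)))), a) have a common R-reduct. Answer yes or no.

no — NF(t₁) = cons(0, s(a)), NF(t₂) = a

Reduce t₁ = cons(0, s(k(s(0), cons(k(a, a), k(s(k(a, 0)), cons(s(k(a, a)), s(a))))))):
1. cons(0, s(k(s(0), cons(k(a, a), k(s(k(a, 0)), cons(s(k(a, a)), s(a)))))))  →  cons(0, s(k(s(0), cons(a, k(s(k(a, 0)), cons(s(k(a, a)), s(a)))))))   [R1 at 2.1.2.1]
2. cons(0, s(k(s(0), cons(a, k(s(k(a, 0)), cons(s(k(a, a)), s(a)))))))  →  cons(0, s(k(s(0), cons(a, k(s(0), cons(s(k(a, a)), s(a)))))))   [R1 at 2.1.2.2.1.1]
3. cons(0, s(k(s(0), cons(a, k(s(0), cons(s(k(a, a)), s(a)))))))  →  cons(0, s(k(s(0), cons(a, s(k(a, a))))))   [R7 at 2.1.2.2]
4. cons(0, s(k(s(0), cons(a, s(k(a, a))))))  →  cons(0, s(k(s(0), cons(a, s(a)))))   [R1 at 2.1.2.2.1]
5. cons(0, s(k(s(0), cons(a, s(a)))))  →  cons(0, s(a))   [R7 at 2.1]

Reduce t₂ = k(s(cons(a, k(a, cons(k(s(cons(a, a)), a), 0)))), a):
1. k(s(cons(a, k(a, cons(k(s(cons(a, a)), a), 0)))), a)  →  a   [R5 at ε]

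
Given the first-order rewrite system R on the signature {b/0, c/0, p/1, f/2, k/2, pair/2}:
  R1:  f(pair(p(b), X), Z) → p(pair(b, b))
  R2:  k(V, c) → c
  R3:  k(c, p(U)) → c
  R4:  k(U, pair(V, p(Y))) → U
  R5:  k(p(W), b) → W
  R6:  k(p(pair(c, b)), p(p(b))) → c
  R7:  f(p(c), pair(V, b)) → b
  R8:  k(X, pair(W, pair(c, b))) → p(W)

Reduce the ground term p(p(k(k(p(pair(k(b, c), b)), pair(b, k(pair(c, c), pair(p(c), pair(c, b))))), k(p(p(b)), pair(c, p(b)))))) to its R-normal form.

1. p(p(k(k(p(pair(k(b, c), b)), pair(b, k(pair(c, c), pair(p(c), pair(c, b))))), k(p(p(b)), pair(c, p(b))))))  →  p(p(k(k(p(pair(c, b)), pair(b, k(pair(c, c), pair(p(c), pair(c, b))))), k(p(p(b)), pair(c, p(b))))))   [R2 at 1.1.1.1.1.1]
2. p(p(k(k(p(pair(c, b)), pair(b, k(pair(c, c), pair(p(c), pair(c, b))))), k(p(p(b)), pair(c, p(b))))))  →  p(p(k(k(p(pair(c, b)), pair(b, p(p(c)))), k(p(p(b)), pair(c, p(b))))))   [R8 at 1.1.1.2.2]
3. p(p(k(k(p(pair(c, b)), pair(b, p(p(c)))), k(p(p(b)), pair(c, p(b))))))  →  p(p(k(p(pair(c, b)), k(p(p(b)), pair(c, p(b))))))   [R4 at 1.1.1]
4. p(p(k(p(pair(c, b)), k(p(p(b)), pair(c, p(b))))))  →  p(p(k(p(pair(c, b)), p(p(b)))))   [R4 at 1.1.2]
5. p(p(k(p(pair(c, b)), p(p(b)))))  →  p(p(c))   [R6 at 1.1]

p(p(c))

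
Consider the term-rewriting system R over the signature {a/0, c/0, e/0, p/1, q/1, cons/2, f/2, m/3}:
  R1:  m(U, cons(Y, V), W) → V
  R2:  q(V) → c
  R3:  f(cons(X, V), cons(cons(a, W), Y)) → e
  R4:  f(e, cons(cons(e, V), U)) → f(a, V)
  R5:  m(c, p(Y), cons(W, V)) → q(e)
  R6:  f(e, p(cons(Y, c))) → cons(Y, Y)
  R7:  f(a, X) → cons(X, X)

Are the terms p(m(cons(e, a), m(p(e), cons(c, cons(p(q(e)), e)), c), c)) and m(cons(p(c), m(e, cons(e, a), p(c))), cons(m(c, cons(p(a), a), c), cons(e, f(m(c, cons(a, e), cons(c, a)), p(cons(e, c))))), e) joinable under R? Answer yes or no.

Reduce t₁ = p(m(cons(e, a), m(p(e), cons(c, cons(p(q(e)), e)), c), c)):
1. p(m(cons(e, a), m(p(e), cons(c, cons(p(q(e)), e)), c), c))  →  p(m(cons(e, a), cons(p(q(e)), e), c))   [R1 at 1.2]
2. p(m(cons(e, a), cons(p(q(e)), e), c))  →  p(e)   [R1 at 1]

Reduce t₂ = m(cons(p(c), m(e, cons(e, a), p(c))), cons(m(c, cons(p(a), a), c), cons(e, f(m(c, cons(a, e), cons(c, a)), p(cons(e, c))))), e):
1. m(cons(p(c), m(e, cons(e, a), p(c))), cons(m(c, cons(p(a), a), c), cons(e, f(m(c, cons(a, e), cons(c, a)), p(cons(e, c))))), e)  →  cons(e, f(m(c, cons(a, e), cons(c, a)), p(cons(e, c))))   [R1 at ε]
2. cons(e, f(m(c, cons(a, e), cons(c, a)), p(cons(e, c))))  →  cons(e, f(e, p(cons(e, c))))   [R1 at 2.1]
3. cons(e, f(e, p(cons(e, c))))  →  cons(e, cons(e, e))   [R6 at 2]

no — NF(t₁) = p(e), NF(t₂) = cons(e, cons(e, e))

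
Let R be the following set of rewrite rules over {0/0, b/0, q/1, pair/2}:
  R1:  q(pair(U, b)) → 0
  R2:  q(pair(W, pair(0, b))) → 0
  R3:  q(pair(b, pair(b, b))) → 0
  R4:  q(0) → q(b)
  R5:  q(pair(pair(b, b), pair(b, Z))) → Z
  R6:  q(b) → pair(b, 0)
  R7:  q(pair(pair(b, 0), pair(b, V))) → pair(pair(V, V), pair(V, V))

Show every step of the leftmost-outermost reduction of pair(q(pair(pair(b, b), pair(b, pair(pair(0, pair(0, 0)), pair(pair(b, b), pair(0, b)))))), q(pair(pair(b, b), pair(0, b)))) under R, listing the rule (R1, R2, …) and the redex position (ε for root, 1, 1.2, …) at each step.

pair(pair(pair(0, pair(0, 0)), pair(pair(b, b), pair(0, b))), 0)

1. pair(q(pair(pair(b, b), pair(b, pair(pair(0, pair(0, 0)), pair(pair(b, b), pair(0, b)))))), q(pair(pair(b, b), pair(0, b))))  →  pair(pair(pair(0, pair(0, 0)), pair(pair(b, b), pair(0, b))), q(pair(pair(b, b), pair(0, b))))   [R5 at 1]
2. pair(pair(pair(0, pair(0, 0)), pair(pair(b, b), pair(0, b))), q(pair(pair(b, b), pair(0, b))))  →  pair(pair(pair(0, pair(0, 0)), pair(pair(b, b), pair(0, b))), 0)   [R2 at 2]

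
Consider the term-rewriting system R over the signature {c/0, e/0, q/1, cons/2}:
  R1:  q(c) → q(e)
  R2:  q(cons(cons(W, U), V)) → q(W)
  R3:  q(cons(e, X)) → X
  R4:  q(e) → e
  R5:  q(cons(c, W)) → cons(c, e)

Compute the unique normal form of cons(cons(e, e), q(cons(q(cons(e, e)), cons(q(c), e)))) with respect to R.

cons(cons(e, e), cons(e, e))

1. cons(cons(e, e), q(cons(q(cons(e, e)), cons(q(c), e))))  →  cons(cons(e, e), q(cons(e, cons(q(c), e))))   [R3 at 2.1.1]
2. cons(cons(e, e), q(cons(e, cons(q(c), e))))  →  cons(cons(e, e), cons(q(c), e))   [R3 at 2]
3. cons(cons(e, e), cons(q(c), e))  →  cons(cons(e, e), cons(q(e), e))   [R1 at 2.1]
4. cons(cons(e, e), cons(q(e), e))  →  cons(cons(e, e), cons(e, e))   [R4 at 2.1]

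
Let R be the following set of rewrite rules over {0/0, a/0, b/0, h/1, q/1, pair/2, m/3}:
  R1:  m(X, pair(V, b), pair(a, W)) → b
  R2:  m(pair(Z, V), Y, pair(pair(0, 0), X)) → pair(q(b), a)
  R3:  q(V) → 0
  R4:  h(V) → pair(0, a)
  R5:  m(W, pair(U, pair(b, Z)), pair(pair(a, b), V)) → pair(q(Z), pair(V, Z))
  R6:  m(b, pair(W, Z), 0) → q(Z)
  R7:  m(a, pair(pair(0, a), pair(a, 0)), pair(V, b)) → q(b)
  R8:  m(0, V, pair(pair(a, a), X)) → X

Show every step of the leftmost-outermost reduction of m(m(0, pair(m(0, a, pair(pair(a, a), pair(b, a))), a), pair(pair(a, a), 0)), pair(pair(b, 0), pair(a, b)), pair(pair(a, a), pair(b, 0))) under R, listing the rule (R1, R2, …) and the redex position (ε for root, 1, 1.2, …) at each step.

pair(b, 0)

1. m(m(0, pair(m(0, a, pair(pair(a, a), pair(b, a))), a), pair(pair(a, a), 0)), pair(pair(b, 0), pair(a, b)), pair(pair(a, a), pair(b, 0)))  →  m(0, pair(pair(b, 0), pair(a, b)), pair(pair(a, a), pair(b, 0)))   [R8 at 1]
2. m(0, pair(pair(b, 0), pair(a, b)), pair(pair(a, a), pair(b, 0)))  →  pair(b, 0)   [R8 at ε]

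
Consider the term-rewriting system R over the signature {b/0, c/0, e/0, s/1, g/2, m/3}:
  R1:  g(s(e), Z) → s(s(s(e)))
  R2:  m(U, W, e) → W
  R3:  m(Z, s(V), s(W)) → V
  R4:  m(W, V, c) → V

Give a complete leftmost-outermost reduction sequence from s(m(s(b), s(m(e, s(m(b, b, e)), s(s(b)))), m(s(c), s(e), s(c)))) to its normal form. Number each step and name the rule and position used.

1. s(m(s(b), s(m(e, s(m(b, b, e)), s(s(b)))), m(s(c), s(e), s(c))))  →  s(m(s(b), s(m(b, b, e)), m(s(c), s(e), s(c))))   [R3 at 1.2.1]
2. s(m(s(b), s(m(b, b, e)), m(s(c), s(e), s(c))))  →  s(m(s(b), s(b), m(s(c), s(e), s(c))))   [R2 at 1.2.1]
3. s(m(s(b), s(b), m(s(c), s(e), s(c))))  →  s(m(s(b), s(b), e))   [R3 at 1.3]
4. s(m(s(b), s(b), e))  →  s(s(b))   [R2 at 1]

s(s(b))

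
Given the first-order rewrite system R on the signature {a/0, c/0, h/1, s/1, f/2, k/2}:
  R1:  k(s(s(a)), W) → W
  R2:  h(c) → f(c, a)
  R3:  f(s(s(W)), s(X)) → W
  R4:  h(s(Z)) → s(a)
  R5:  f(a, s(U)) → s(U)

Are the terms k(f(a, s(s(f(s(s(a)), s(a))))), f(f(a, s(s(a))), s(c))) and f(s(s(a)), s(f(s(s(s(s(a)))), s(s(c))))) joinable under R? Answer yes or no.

yes — NF(t₁) = a, NF(t₂) = a

Reduce t₁ = k(f(a, s(s(f(s(s(a)), s(a))))), f(f(a, s(s(a))), s(c))):
1. k(f(a, s(s(f(s(s(a)), s(a))))), f(f(a, s(s(a))), s(c)))  →  k(s(s(f(s(s(a)), s(a)))), f(f(a, s(s(a))), s(c)))   [R5 at 1]
2. k(s(s(f(s(s(a)), s(a)))), f(f(a, s(s(a))), s(c)))  →  k(s(s(a)), f(f(a, s(s(a))), s(c)))   [R3 at 1.1.1]
3. k(s(s(a)), f(f(a, s(s(a))), s(c)))  →  f(f(a, s(s(a))), s(c))   [R1 at ε]
4. f(f(a, s(s(a))), s(c))  →  f(s(s(a)), s(c))   [R5 at 1]
5. f(s(s(a)), s(c))  →  a   [R3 at ε]

Reduce t₂ = f(s(s(a)), s(f(s(s(s(s(a)))), s(s(c))))):
1. f(s(s(a)), s(f(s(s(s(s(a)))), s(s(c)))))  →  a   [R3 at ε]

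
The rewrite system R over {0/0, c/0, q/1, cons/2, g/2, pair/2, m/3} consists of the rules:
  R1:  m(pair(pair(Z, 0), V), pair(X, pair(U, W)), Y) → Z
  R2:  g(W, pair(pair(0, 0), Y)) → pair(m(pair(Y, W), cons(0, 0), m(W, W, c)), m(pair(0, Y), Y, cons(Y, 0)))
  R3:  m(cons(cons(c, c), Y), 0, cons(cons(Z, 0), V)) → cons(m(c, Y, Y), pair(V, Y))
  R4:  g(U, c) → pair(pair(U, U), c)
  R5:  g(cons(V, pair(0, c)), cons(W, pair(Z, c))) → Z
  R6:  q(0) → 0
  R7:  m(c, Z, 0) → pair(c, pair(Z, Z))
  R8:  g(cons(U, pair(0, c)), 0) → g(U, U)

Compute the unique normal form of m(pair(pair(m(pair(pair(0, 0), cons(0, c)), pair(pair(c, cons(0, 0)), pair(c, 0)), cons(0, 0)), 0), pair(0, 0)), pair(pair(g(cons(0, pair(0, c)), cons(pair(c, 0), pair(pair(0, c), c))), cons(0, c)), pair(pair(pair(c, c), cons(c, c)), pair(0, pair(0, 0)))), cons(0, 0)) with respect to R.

1. m(pair(pair(m(pair(pair(0, 0), cons(0, c)), pair(pair(c, cons(0, 0)), pair(c, 0)), cons(0, 0)), 0), pair(0, 0)), pair(pair(g(cons(0, pair(0, c)), cons(pair(c, 0), pair(pair(0, c), c))), cons(0, c)), pair(pair(pair(c, c), cons(c, c)), pair(0, pair(0, 0)))), cons(0, 0))  →  m(pair(pair(0, 0), cons(0, c)), pair(pair(c, cons(0, 0)), pair(c, 0)), cons(0, 0))   [R1 at ε]
2. m(pair(pair(0, 0), cons(0, c)), pair(pair(c, cons(0, 0)), pair(c, 0)), cons(0, 0))  →  0   [R1 at ε]

0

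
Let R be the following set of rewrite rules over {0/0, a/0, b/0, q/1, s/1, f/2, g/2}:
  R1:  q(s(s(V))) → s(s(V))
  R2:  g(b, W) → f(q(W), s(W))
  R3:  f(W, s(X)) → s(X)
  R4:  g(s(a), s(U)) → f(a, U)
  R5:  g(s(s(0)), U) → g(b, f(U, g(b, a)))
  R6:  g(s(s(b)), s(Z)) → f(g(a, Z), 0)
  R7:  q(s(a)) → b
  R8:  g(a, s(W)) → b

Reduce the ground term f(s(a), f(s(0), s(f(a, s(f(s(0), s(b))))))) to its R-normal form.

s(s(s(b)))

1. f(s(a), f(s(0), s(f(a, s(f(s(0), s(b)))))))  →  f(s(a), s(f(a, s(f(s(0), s(b))))))   [R3 at 2]
2. f(s(a), s(f(a, s(f(s(0), s(b))))))  →  s(f(a, s(f(s(0), s(b)))))   [R3 at ε]
3. s(f(a, s(f(s(0), s(b)))))  →  s(s(f(s(0), s(b))))   [R3 at 1]
4. s(s(f(s(0), s(b))))  →  s(s(s(b)))   [R3 at 1.1]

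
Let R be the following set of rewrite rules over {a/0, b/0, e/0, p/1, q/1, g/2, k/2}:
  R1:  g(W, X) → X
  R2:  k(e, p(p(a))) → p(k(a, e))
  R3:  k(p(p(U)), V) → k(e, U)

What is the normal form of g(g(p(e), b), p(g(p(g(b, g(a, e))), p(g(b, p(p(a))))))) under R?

1. g(g(p(e), b), p(g(p(g(b, g(a, e))), p(g(b, p(p(a)))))))  →  p(g(p(g(b, g(a, e))), p(g(b, p(p(a))))))   [R1 at ε]
2. p(g(p(g(b, g(a, e))), p(g(b, p(p(a))))))  →  p(p(g(b, p(p(a)))))   [R1 at 1]
3. p(p(g(b, p(p(a)))))  →  p(p(p(p(a))))   [R1 at 1.1]

p(p(p(p(a))))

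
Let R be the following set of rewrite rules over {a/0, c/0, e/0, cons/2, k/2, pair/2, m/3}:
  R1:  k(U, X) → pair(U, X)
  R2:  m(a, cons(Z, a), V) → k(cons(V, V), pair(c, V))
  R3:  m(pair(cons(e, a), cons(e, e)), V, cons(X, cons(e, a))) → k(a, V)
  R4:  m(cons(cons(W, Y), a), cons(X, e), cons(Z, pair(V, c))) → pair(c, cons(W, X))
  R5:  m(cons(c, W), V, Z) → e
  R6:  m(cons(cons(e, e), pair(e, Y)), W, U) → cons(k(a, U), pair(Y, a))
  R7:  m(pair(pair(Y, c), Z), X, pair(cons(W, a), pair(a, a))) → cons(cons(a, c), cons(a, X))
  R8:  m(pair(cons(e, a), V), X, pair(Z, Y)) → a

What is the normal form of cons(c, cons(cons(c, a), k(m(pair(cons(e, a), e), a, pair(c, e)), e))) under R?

1. cons(c, cons(cons(c, a), k(m(pair(cons(e, a), e), a, pair(c, e)), e)))  →  cons(c, cons(cons(c, a), pair(m(pair(cons(e, a), e), a, pair(c, e)), e)))   [R1 at 2.2]
2. cons(c, cons(cons(c, a), pair(m(pair(cons(e, a), e), a, pair(c, e)), e)))  →  cons(c, cons(cons(c, a), pair(a, e)))   [R8 at 2.2.1]

cons(c, cons(cons(c, a), pair(a, e)))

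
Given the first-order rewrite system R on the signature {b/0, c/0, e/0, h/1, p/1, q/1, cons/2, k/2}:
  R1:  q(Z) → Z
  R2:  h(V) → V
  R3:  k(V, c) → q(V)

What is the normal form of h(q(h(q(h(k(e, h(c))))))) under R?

1. h(q(h(q(h(k(e, h(c)))))))  →  q(h(q(h(k(e, h(c))))))   [R2 at ε]
2. q(h(q(h(k(e, h(c))))))  →  h(q(h(k(e, h(c)))))   [R1 at ε]
3. h(q(h(k(e, h(c)))))  →  q(h(k(e, h(c))))   [R2 at ε]
4. q(h(k(e, h(c))))  →  h(k(e, h(c)))   [R1 at ε]
5. h(k(e, h(c)))  →  k(e, h(c))   [R2 at ε]
6. k(e, h(c))  →  k(e, c)   [R2 at 2]
7. k(e, c)  →  q(e)   [R3 at ε]
8. q(e)  →  e   [R1 at ε]

e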